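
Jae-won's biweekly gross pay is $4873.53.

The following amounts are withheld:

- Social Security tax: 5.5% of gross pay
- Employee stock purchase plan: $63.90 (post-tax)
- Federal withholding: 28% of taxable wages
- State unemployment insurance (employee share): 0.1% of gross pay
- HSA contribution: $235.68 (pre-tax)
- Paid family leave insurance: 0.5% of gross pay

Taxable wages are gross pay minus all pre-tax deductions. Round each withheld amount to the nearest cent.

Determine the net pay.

$2978.07

HSA contribution: $235.68
Taxable wages = $4873.53 − $235.68 = $4637.85
Federal withholding: $4637.85 × 0.28 = $1298.60
Social Security tax: $4873.53 × 0.055 = $268.04
State unemployment insurance (employee share): $4873.53 × 0.001 = $4.87
Paid family leave insurance: $4873.53 × 0.005 = $24.37
Employee stock purchase plan: $63.90
Total deductions = $235.68 + $1298.60 + $268.04 + $4.87 + $24.37 + $63.90 = $1895.46
Net pay = $4873.53 − $1895.46 = $2978.07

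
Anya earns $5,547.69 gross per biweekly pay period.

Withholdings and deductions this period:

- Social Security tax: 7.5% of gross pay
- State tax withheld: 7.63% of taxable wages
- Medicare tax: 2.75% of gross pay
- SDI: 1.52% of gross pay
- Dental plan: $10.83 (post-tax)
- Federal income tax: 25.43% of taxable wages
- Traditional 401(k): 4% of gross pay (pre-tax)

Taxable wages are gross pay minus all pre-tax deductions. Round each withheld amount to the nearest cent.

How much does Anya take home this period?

Traditional 401(k): $5,547.69 × 0.04 = $221.91
Taxable wages = $5,547.69 − $221.91 = $5,325.78
State tax withheld: $5,325.78 × 0.0763 = $406.36
Federal income tax: $5,325.78 × 0.2543 = $1,354.35
Medicare tax: $5,547.69 × 0.0275 = $152.56
SDI: $5,547.69 × 0.0152 = $84.32
Social Security tax: $5,547.69 × 0.075 = $416.08
Dental plan: $10.83
Total deductions = $221.91 + $406.36 + $1,354.35 + $152.56 + $84.32 + $416.08 + $10.83 = $2,646.41
Net pay = $5,547.69 − $2,646.41 = $2,901.28

$2,901.28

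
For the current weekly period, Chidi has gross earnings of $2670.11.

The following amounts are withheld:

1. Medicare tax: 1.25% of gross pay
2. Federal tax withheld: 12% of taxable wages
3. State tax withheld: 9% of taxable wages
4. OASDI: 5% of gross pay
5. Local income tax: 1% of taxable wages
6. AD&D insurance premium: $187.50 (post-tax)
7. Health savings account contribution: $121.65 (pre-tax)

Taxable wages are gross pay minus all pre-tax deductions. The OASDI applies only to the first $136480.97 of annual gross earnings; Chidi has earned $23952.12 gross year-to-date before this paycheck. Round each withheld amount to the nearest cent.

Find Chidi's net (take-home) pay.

$1633.41

Health savings account contribution: $121.65
Taxable wages = $2670.11 − $121.65 = $2548.46
Federal tax withheld: $2548.46 × 0.12 = $305.82
State tax withheld: $2548.46 × 0.09 = $229.36
Local income tax: $2548.46 × 0.01 = $25.48
OASDI: cap not yet reached, full $2670.11 is subject → $2670.11 × 0.05 = $133.51
Medicare tax: $2670.11 × 0.0125 = $33.38
AD&D insurance premium: $187.50
Total deductions = $121.65 + $305.82 + $229.36 + $25.48 + $133.51 + $33.38 + $187.50 = $1036.70
Net pay = $2670.11 − $1036.70 = $1633.41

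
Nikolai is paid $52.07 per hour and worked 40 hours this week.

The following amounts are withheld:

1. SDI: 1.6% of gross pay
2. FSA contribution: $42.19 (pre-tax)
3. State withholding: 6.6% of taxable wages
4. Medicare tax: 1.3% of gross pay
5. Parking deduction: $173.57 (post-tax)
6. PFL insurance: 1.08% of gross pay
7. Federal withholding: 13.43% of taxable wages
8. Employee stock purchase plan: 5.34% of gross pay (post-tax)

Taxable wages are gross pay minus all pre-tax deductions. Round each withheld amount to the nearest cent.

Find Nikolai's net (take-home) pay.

Gross pay: 40 × $52.07 = $2,082.80
FSA contribution: $42.19
Taxable wages = $2,082.80 − $42.19 = $2,040.61
State withholding: $2,040.61 × 0.066 = $134.68
Federal withholding: $2,040.61 × 0.1343 = $274.05
PFL insurance: $2,082.80 × 0.0108 = $22.49
SDI: $2,082.80 × 0.016 = $33.32
Medicare tax: $2,082.80 × 0.013 = $27.08
Employee stock purchase plan: $2,082.80 × 0.0534 = $111.22
Parking deduction: $173.57
Total deductions = $42.19 + $134.68 + $274.05 + $22.49 + $33.32 + $27.08 + $111.22 + $173.57 = $818.60
Net pay = $2,082.80 − $818.60 = $1,264.20

$1,264.20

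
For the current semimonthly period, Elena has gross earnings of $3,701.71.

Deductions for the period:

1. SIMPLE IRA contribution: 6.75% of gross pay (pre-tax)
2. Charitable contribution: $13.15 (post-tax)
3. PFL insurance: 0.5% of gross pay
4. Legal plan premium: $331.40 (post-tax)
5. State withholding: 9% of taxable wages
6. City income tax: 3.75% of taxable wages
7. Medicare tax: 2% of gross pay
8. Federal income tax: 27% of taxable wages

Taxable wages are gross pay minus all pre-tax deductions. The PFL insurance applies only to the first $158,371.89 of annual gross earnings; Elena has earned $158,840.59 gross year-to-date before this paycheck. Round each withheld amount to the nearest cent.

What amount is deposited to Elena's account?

SIMPLE IRA contribution: $3,701.71 × 0.0675 = $249.87
Taxable wages = $3,701.71 − $249.87 = $3,451.84
State withholding: $3,451.84 × 0.09 = $310.67
City income tax: $3,451.84 × 0.0375 = $129.44
Federal income tax: $3,451.84 × 0.27 = $932.00
Medicare tax: $3,701.71 × 0.02 = $74.03
PFL insurance: annual cap $158,371.89 already reached (YTD $158,840.59), so $0.00
Charitable contribution: $13.15
Legal plan premium: $331.40
Total deductions = $249.87 + $310.67 + $129.44 + $932.00 + $74.03 + $0.00 + $13.15 + $331.40 = $2,040.56
Net pay = $3,701.71 − $2,040.56 = $1,661.15

$1,661.15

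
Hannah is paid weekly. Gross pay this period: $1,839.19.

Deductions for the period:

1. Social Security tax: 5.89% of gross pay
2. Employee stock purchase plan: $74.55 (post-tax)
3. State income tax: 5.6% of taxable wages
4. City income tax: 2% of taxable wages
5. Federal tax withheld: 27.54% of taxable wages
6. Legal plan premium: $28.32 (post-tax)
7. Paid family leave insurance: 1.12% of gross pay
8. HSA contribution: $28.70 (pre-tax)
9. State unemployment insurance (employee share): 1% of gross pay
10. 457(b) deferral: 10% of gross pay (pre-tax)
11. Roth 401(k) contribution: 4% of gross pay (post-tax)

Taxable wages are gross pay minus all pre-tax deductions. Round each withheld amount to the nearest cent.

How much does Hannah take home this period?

HSA contribution: $28.70
457(b) deferral: $1,839.19 × 0.1 = $183.92
Pre-tax total = $28.70 + $183.92 = $212.62
Taxable wages = $1,839.19 − $212.62 = $1,626.57
State income tax: $1,626.57 × 0.056 = $91.09
Federal tax withheld: $1,626.57 × 0.2754 = $447.96
City income tax: $1,626.57 × 0.02 = $32.53
Social Security tax: $1,839.19 × 0.0589 = $108.33
State unemployment insurance (employee share): $1,839.19 × 0.01 = $18.39
Paid family leave insurance: $1,839.19 × 0.0112 = $20.60
Legal plan premium: $28.32
Employee stock purchase plan: $74.55
Roth 401(k) contribution: $1,839.19 × 0.04 = $73.57
Total deductions = $28.70 + $183.92 + $91.09 + $447.96 + $32.53 + $108.33 + $18.39 + $20.60 + $28.32 + $74.55 + $73.57 = $1,107.96
Net pay = $1,839.19 − $1,107.96 = $731.23

$731.23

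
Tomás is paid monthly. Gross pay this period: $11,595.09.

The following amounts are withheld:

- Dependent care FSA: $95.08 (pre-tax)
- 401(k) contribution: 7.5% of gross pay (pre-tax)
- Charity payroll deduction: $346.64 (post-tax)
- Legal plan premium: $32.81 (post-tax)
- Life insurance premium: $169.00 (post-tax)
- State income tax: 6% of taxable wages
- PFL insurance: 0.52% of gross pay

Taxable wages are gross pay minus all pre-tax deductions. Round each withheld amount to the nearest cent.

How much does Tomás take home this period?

$9,383.82

Dependent care FSA: $95.08
401(k) contribution: $11,595.09 × 0.075 = $869.63
Pre-tax total = $95.08 + $869.63 = $964.71
Taxable wages = $11,595.09 − $964.71 = $10,630.38
State income tax: $10,630.38 × 0.06 = $637.82
PFL insurance: $11,595.09 × 0.0052 = $60.29
Life insurance premium: $169.00
Legal plan premium: $32.81
Charity payroll deduction: $346.64
Total deductions = $95.08 + $869.63 + $637.82 + $60.29 + $169.00 + $32.81 + $346.64 = $2,211.27
Net pay = $11,595.09 − $2,211.27 = $9,383.82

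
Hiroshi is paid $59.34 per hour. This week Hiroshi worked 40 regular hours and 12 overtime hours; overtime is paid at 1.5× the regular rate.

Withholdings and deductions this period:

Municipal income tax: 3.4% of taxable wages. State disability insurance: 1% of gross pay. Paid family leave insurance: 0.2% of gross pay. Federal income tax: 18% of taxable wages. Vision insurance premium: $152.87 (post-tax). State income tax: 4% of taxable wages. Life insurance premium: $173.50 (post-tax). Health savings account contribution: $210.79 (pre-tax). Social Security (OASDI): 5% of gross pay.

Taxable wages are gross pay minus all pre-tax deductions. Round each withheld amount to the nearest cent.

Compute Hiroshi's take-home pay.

$1,870.51

Regular pay: 40 × $59.34 = $2,373.60
Overtime pay: 12 × $59.34 × 1.5 = $1,068.12
Gross pay = $2,373.60 + $1,068.12 = $3,441.72
Health savings account contribution: $210.79
Taxable wages = $3,441.72 − $210.79 = $3,230.93
Municipal income tax: $3,230.93 × 0.034 = $109.85
Federal income tax: $3,230.93 × 0.18 = $581.57
State income tax: $3,230.93 × 0.04 = $129.24
Paid family leave insurance: $3,441.72 × 0.002 = $6.88
Social Security (OASDI): $3,441.72 × 0.05 = $172.09
State disability insurance: $3,441.72 × 0.01 = $34.42
Vision insurance premium: $152.87
Life insurance premium: $173.50
Total deductions = $210.79 + $109.85 + $581.57 + $129.24 + $6.88 + $172.09 + $34.42 + $152.87 + $173.50 = $1,571.21
Net pay = $3,441.72 − $1,571.21 = $1,870.51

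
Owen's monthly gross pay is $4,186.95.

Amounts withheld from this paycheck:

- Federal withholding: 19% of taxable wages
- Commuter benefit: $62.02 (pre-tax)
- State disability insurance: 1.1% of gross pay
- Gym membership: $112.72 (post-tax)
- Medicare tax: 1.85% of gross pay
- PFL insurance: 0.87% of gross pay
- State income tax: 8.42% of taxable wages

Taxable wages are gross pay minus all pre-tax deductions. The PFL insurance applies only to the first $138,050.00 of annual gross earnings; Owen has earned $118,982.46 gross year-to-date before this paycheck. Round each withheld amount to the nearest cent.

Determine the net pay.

$2,721.20

Commuter benefit: $62.02
Taxable wages = $4,186.95 − $62.02 = $4,124.93
State income tax: $4,124.93 × 0.0842 = $347.32
Federal withholding: $4,124.93 × 0.19 = $783.74
PFL insurance: cap not yet reached, full $4,186.95 is subject → $4,186.95 × 0.0087 = $36.43
Medicare tax: $4,186.95 × 0.0185 = $77.46
State disability insurance: $4,186.95 × 0.011 = $46.06
Gym membership: $112.72
Total deductions = $62.02 + $347.32 + $783.74 + $36.43 + $77.46 + $46.06 + $112.72 = $1,465.75
Net pay = $4,186.95 − $1,465.75 = $2,721.20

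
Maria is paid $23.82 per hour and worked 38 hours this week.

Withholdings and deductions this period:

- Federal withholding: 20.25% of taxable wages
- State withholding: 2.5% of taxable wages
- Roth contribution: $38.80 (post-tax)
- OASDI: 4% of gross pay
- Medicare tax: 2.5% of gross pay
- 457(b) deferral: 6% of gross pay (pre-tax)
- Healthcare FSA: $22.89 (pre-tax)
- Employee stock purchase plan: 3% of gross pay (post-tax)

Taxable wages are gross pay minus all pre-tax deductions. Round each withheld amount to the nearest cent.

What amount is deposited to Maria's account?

$514.81

Gross pay: 38 × $23.82 = $905.16
Healthcare FSA: $22.89
457(b) deferral: $905.16 × 0.06 = $54.31
Pre-tax total = $22.89 + $54.31 = $77.20
Taxable wages = $905.16 − $77.20 = $827.96
Federal withholding: $827.96 × 0.2025 = $167.66
State withholding: $827.96 × 0.025 = $20.70
Medicare tax: $905.16 × 0.025 = $22.63
OASDI: $905.16 × 0.04 = $36.21
Employee stock purchase plan: $905.16 × 0.03 = $27.15
Roth contribution: $38.80
Total deductions = $22.89 + $54.31 + $167.66 + $20.70 + $22.63 + $36.21 + $27.15 + $38.80 = $390.35
Net pay = $905.16 − $390.35 = $514.81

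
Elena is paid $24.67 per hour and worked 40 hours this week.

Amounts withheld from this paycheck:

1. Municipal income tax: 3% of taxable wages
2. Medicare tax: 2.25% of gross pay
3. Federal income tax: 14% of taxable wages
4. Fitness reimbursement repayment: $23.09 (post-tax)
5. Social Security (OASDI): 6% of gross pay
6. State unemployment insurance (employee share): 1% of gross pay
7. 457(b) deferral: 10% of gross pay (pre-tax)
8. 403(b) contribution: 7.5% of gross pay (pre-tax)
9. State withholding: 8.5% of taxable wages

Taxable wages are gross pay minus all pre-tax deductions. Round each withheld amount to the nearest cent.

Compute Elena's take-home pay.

$492.14

Gross pay: 40 × $24.67 = $986.80
457(b) deferral: $986.80 × 0.1 = $98.68
403(b) contribution: $986.80 × 0.075 = $74.01
Pre-tax total = $98.68 + $74.01 = $172.69
Taxable wages = $986.80 − $172.69 = $814.11
Federal income tax: $814.11 × 0.14 = $113.98
State withholding: $814.11 × 0.085 = $69.20
Municipal income tax: $814.11 × 0.03 = $24.42
Social Security (OASDI): $986.80 × 0.06 = $59.21
State unemployment insurance (employee share): $986.80 × 0.01 = $9.87
Medicare tax: $986.80 × 0.0225 = $22.20
Fitness reimbursement repayment: $23.09
Total deductions = $98.68 + $74.01 + $113.98 + $69.20 + $24.42 + $59.21 + $9.87 + $22.20 + $23.09 = $494.66
Net pay = $986.80 − $494.66 = $492.14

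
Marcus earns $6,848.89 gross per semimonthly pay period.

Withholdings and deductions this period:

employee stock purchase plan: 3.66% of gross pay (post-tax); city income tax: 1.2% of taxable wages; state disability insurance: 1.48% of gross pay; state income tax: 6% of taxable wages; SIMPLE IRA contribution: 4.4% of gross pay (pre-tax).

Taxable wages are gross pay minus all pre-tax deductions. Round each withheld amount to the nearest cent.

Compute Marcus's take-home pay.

$5,724.09

SIMPLE IRA contribution: $6,848.89 × 0.044 = $301.35
Taxable wages = $6,848.89 − $301.35 = $6,547.54
State income tax: $6,547.54 × 0.06 = $392.85
City income tax: $6,547.54 × 0.012 = $78.57
State disability insurance: $6,848.89 × 0.0148 = $101.36
Employee stock purchase plan: $6,848.89 × 0.0366 = $250.67
Total deductions = $301.35 + $392.85 + $78.57 + $101.36 + $250.67 = $1,124.80
Net pay = $6,848.89 − $1,124.80 = $5,724.09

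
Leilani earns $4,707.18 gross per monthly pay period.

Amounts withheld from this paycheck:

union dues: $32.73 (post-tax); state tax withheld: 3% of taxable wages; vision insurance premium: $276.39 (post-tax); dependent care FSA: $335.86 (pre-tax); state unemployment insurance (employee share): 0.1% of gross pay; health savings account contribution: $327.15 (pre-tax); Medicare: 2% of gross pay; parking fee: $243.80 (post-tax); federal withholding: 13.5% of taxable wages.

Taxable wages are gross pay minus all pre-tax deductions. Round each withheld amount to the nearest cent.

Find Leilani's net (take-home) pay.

$2,725.11

Dependent care FSA: $335.86
Health savings account contribution: $327.15
Pre-tax total = $335.86 + $327.15 = $663.01
Taxable wages = $4,707.18 − $663.01 = $4,044.17
State tax withheld: $4,044.17 × 0.03 = $121.33
Federal withholding: $4,044.17 × 0.135 = $545.96
State unemployment insurance (employee share): $4,707.18 × 0.001 = $4.71
Medicare: $4,707.18 × 0.02 = $94.14
Parking fee: $243.80
Vision insurance premium: $276.39
Union dues: $32.73
Total deductions = $335.86 + $327.15 + $121.33 + $545.96 + $4.71 + $94.14 + $243.80 + $276.39 + $32.73 = $1,982.07
Net pay = $4,707.18 − $1,982.07 = $2,725.11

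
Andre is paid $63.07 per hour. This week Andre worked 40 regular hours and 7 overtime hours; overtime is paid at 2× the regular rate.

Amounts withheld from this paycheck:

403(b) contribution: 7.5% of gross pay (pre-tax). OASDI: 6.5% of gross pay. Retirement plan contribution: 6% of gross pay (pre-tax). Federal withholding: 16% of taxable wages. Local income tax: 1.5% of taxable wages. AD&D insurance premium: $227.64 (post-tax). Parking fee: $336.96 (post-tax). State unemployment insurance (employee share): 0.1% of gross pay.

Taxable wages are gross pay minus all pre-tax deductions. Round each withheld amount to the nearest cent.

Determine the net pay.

$1,641.06

Regular pay: 40 × $63.07 = $2,522.80
Overtime pay: 7 × $63.07 × 2 = $882.98
Gross pay = $2,522.80 + $882.98 = $3,405.78
Retirement plan contribution: $3,405.78 × 0.06 = $204.35
403(b) contribution: $3,405.78 × 0.075 = $255.43
Pre-tax total = $204.35 + $255.43 = $459.78
Taxable wages = $3,405.78 − $459.78 = $2,946.00
Local income tax: $2,946.00 × 0.015 = $44.19
Federal withholding: $2,946.00 × 0.16 = $471.36
OASDI: $3,405.78 × 0.065 = $221.38
State unemployment insurance (employee share): $3,405.78 × 0.001 = $3.41
AD&D insurance premium: $227.64
Parking fee: $336.96
Total deductions = $204.35 + $255.43 + $44.19 + $471.36 + $221.38 + $3.41 + $227.64 + $336.96 = $1,764.72
Net pay = $3,405.78 − $1,764.72 = $1,641.06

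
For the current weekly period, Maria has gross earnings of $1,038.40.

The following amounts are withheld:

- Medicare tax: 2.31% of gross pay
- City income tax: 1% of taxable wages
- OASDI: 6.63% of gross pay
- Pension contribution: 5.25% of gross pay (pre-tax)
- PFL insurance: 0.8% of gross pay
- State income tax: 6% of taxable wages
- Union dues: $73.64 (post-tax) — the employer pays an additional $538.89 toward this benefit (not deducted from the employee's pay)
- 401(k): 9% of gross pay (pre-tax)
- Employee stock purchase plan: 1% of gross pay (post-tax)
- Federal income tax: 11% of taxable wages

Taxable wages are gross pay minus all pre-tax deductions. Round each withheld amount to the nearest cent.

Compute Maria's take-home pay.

$544.97

401(k): $1,038.40 × 0.09 = $93.46
Pension contribution: $1,038.40 × 0.0525 = $54.52
Pre-tax total = $93.46 + $54.52 = $147.98
Taxable wages = $1,038.40 − $147.98 = $890.42
State income tax: $890.42 × 0.06 = $53.43
Federal income tax: $890.42 × 0.11 = $97.95
City income tax: $890.42 × 0.01 = $8.90
Medicare tax: $1,038.40 × 0.0231 = $23.99
PFL insurance: $1,038.40 × 0.008 = $8.31
OASDI: $1,038.40 × 0.0663 = $68.85
Employee stock purchase plan: $1,038.40 × 0.01 = $10.38
Union dues: $73.64
(Employer's $538.89 toward union dues is not withheld from the employee.)
Total deductions = $93.46 + $54.52 + $53.43 + $97.95 + $8.90 + $23.99 + $8.31 + $68.85 + $10.38 + $73.64 = $493.43
Net pay = $1,038.40 − $493.43 = $544.97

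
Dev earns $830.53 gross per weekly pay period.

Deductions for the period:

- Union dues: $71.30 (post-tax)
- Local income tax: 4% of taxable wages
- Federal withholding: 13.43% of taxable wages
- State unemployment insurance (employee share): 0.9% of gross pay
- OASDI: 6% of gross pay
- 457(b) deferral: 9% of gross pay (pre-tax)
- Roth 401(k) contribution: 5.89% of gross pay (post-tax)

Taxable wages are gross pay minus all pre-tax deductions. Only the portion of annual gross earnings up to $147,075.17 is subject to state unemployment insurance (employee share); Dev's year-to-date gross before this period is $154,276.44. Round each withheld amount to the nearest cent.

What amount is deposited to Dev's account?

457(b) deferral: $830.53 × 0.09 = $74.75
Taxable wages = $830.53 − $74.75 = $755.78
Local income tax: $755.78 × 0.04 = $30.23
Federal withholding: $755.78 × 0.1343 = $101.50
OASDI: $830.53 × 0.06 = $49.83
State unemployment insurance (employee share): annual cap $147,075.17 already reached (YTD $154,276.44), so $0.00
Roth 401(k) contribution: $830.53 × 0.0589 = $48.92
Union dues: $71.30
Total deductions = $74.75 + $30.23 + $101.50 + $49.83 + $0.00 + $48.92 + $71.30 = $376.53
Net pay = $830.53 − $376.53 = $454.00

$454.00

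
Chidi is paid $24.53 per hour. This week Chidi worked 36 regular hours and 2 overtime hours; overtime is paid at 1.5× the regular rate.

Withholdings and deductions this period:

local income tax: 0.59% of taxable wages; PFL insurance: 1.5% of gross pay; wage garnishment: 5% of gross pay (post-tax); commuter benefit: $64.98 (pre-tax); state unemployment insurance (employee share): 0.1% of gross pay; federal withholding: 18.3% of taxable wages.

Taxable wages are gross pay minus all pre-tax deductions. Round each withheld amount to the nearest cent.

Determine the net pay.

$660.11

Regular pay: 36 × $24.53 = $883.08
Overtime pay: 2 × $24.53 × 1.5 = $73.59
Gross pay = $883.08 + $73.59 = $956.67
Commuter benefit: $64.98
Taxable wages = $956.67 − $64.98 = $891.69
Federal withholding: $891.69 × 0.183 = $163.18
Local income tax: $891.69 × 0.0059 = $5.26
PFL insurance: $956.67 × 0.015 = $14.35
State unemployment insurance (employee share): $956.67 × 0.001 = $0.96
Wage garnishment: $956.67 × 0.05 = $47.83
Total deductions = $64.98 + $163.18 + $5.26 + $14.35 + $0.96 + $47.83 = $296.56
Net pay = $956.67 − $296.56 = $660.11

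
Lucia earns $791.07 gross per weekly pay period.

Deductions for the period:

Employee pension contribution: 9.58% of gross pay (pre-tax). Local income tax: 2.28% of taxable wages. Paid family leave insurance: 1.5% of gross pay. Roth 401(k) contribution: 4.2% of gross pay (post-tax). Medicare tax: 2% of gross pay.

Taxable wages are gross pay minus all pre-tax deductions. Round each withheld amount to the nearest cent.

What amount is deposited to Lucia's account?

$638.07

Employee pension contribution: $791.07 × 0.0958 = $75.78
Taxable wages = $791.07 − $75.78 = $715.29
Local income tax: $715.29 × 0.0228 = $16.31
Paid family leave insurance: $791.07 × 0.015 = $11.87
Medicare tax: $791.07 × 0.02 = $15.82
Roth 401(k) contribution: $791.07 × 0.042 = $33.22
Total deductions = $75.78 + $16.31 + $11.87 + $15.82 + $33.22 = $153.00
Net pay = $791.07 − $153.00 = $638.07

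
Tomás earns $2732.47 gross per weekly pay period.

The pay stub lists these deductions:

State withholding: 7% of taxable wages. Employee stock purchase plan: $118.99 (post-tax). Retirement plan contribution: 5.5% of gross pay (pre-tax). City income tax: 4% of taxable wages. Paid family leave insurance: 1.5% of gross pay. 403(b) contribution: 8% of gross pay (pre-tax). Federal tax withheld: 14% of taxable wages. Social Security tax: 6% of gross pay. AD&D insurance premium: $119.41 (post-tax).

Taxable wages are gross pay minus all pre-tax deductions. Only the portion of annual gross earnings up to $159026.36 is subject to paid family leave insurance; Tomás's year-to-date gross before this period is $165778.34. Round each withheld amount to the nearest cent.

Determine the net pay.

$1370.34

403(b) contribution: $2732.47 × 0.08 = $218.60
Retirement plan contribution: $2732.47 × 0.055 = $150.29
Pre-tax total = $218.60 + $150.29 = $368.89
Taxable wages = $2732.47 − $368.89 = $2363.58
City income tax: $2363.58 × 0.04 = $94.54
State withholding: $2363.58 × 0.07 = $165.45
Federal tax withheld: $2363.58 × 0.14 = $330.90
Paid family leave insurance: annual cap $159026.36 already reached (YTD $165778.34), so $0.00
Social Security tax: $2732.47 × 0.06 = $163.95
AD&D insurance premium: $119.41
Employee stock purchase plan: $118.99
Total deductions = $218.60 + $150.29 + $94.54 + $165.45 + $330.90 + $0.00 + $163.95 + $119.41 + $118.99 = $1362.13
Net pay = $2732.47 − $1362.13 = $1370.34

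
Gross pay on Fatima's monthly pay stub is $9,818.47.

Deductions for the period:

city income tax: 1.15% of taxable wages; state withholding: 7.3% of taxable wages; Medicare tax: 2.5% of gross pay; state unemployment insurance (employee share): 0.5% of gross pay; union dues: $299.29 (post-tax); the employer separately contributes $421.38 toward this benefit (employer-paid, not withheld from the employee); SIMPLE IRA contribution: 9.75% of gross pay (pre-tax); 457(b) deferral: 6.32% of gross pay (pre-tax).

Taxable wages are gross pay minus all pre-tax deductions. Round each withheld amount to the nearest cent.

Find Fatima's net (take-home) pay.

457(b) deferral: $9,818.47 × 0.0632 = $620.53
SIMPLE IRA contribution: $9,818.47 × 0.0975 = $957.30
Pre-tax total = $620.53 + $957.30 = $1,577.83
Taxable wages = $9,818.47 − $1,577.83 = $8,240.64
City income tax: $8,240.64 × 0.0115 = $94.77
State withholding: $8,240.64 × 0.073 = $601.57
State unemployment insurance (employee share): $9,818.47 × 0.005 = $49.09
Medicare tax: $9,818.47 × 0.025 = $245.46
Union dues: $299.29
(Employer's $421.38 toward union dues is not withheld from the employee.)
Total deductions = $620.53 + $957.30 + $94.77 + $601.57 + $49.09 + $245.46 + $299.29 = $2,868.01
Net pay = $9,818.47 − $2,868.01 = $6,950.46

$6,950.46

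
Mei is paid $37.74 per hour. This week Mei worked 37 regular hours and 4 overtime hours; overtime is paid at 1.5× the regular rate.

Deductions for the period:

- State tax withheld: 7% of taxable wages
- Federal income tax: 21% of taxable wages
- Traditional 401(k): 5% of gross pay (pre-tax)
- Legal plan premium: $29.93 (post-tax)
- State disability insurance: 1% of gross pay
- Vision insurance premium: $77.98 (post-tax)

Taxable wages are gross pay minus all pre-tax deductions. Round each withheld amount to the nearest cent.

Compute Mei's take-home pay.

Regular pay: 37 × $37.74 = $1,396.38
Overtime pay: 4 × $37.74 × 1.5 = $226.44
Gross pay = $1,396.38 + $226.44 = $1,622.82
Traditional 401(k): $1,622.82 × 0.05 = $81.14
Taxable wages = $1,622.82 − $81.14 = $1,541.68
State tax withheld: $1,541.68 × 0.07 = $107.92
Federal income tax: $1,541.68 × 0.21 = $323.75
State disability insurance: $1,622.82 × 0.01 = $16.23
Vision insurance premium: $77.98
Legal plan premium: $29.93
Total deductions = $81.14 + $107.92 + $323.75 + $16.23 + $77.98 + $29.93 = $636.95
Net pay = $1,622.82 − $636.95 = $985.87

$985.87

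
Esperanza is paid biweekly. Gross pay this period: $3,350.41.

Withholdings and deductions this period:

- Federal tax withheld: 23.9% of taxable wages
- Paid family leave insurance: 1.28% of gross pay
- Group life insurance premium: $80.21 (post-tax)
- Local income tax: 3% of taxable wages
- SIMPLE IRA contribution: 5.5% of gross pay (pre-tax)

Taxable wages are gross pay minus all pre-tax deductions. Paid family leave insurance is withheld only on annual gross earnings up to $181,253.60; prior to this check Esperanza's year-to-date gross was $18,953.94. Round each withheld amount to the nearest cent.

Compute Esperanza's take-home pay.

$2,191.35

SIMPLE IRA contribution: $3,350.41 × 0.055 = $184.27
Taxable wages = $3,350.41 − $184.27 = $3,166.14
Local income tax: $3,166.14 × 0.03 = $94.98
Federal tax withheld: $3,166.14 × 0.239 = $756.71
Paid family leave insurance: cap not yet reached, full $3,350.41 is subject → $3,350.41 × 0.0128 = $42.89
Group life insurance premium: $80.21
Total deductions = $184.27 + $94.98 + $756.71 + $42.89 + $80.21 = $1,159.06
Net pay = $3,350.41 − $1,159.06 = $2,191.35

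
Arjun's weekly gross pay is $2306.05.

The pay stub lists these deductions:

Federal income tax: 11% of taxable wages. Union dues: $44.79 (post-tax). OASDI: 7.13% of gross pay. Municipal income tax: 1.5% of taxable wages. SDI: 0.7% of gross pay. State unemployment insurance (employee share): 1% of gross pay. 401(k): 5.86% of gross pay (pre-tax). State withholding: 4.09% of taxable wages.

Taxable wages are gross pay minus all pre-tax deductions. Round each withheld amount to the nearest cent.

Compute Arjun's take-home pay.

$1562.36

401(k): $2306.05 × 0.0586 = $135.13
Taxable wages = $2306.05 − $135.13 = $2170.92
Municipal income tax: $2170.92 × 0.015 = $32.56
State withholding: $2170.92 × 0.0409 = $88.79
Federal income tax: $2170.92 × 0.11 = $238.80
SDI: $2306.05 × 0.007 = $16.14
State unemployment insurance (employee share): $2306.05 × 0.01 = $23.06
OASDI: $2306.05 × 0.0713 = $164.42
Union dues: $44.79
Total deductions = $135.13 + $32.56 + $88.79 + $238.80 + $16.14 + $23.06 + $164.42 + $44.79 = $743.69
Net pay = $2306.05 − $743.69 = $1562.36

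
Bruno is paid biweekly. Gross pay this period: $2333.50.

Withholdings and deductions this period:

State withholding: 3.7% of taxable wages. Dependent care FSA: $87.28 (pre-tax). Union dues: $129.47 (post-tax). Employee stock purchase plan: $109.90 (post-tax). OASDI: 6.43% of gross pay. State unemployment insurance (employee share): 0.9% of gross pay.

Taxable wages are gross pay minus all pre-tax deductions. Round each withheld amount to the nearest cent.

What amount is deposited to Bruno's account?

Dependent care FSA: $87.28
Taxable wages = $2333.50 − $87.28 = $2246.22
State withholding: $2246.22 × 0.037 = $83.11
State unemployment insurance (employee share): $2333.50 × 0.009 = $21.00
OASDI: $2333.50 × 0.0643 = $150.04
Union dues: $129.47
Employee stock purchase plan: $109.90
Total deductions = $87.28 + $83.11 + $21.00 + $150.04 + $129.47 + $109.90 = $580.80
Net pay = $2333.50 − $580.80 = $1752.70

$1752.70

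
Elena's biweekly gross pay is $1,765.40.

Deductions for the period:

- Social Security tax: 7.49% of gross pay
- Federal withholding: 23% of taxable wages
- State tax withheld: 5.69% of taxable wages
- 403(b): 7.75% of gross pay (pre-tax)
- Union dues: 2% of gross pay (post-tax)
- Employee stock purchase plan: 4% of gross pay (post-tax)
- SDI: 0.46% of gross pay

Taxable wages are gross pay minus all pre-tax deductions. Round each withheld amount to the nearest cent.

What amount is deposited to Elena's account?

$915.06

403(b): $1,765.40 × 0.0775 = $136.82
Taxable wages = $1,765.40 − $136.82 = $1,628.58
State tax withheld: $1,628.58 × 0.0569 = $92.67
Federal withholding: $1,628.58 × 0.23 = $374.57
Social Security tax: $1,765.40 × 0.0749 = $132.23
SDI: $1,765.40 × 0.0046 = $8.12
Employee stock purchase plan: $1,765.40 × 0.04 = $70.62
Union dues: $1,765.40 × 0.02 = $35.31
Total deductions = $136.82 + $92.67 + $374.57 + $132.23 + $8.12 + $70.62 + $35.31 = $850.34
Net pay = $1,765.40 − $850.34 = $915.06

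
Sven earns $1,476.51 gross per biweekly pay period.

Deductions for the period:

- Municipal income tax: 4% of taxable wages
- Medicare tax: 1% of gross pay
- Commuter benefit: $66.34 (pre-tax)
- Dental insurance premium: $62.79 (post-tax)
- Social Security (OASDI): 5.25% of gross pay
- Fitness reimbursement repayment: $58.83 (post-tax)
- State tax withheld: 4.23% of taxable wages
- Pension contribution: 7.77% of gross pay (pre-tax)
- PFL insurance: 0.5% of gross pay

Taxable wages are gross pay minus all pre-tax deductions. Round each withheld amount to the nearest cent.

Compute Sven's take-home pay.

Commuter benefit: $66.34
Pension contribution: $1,476.51 × 0.0777 = $114.72
Pre-tax total = $66.34 + $114.72 = $181.06
Taxable wages = $1,476.51 − $181.06 = $1,295.45
Municipal income tax: $1,295.45 × 0.04 = $51.82
State tax withheld: $1,295.45 × 0.0423 = $54.80
PFL insurance: $1,476.51 × 0.005 = $7.38
Social Security (OASDI): $1,476.51 × 0.0525 = $77.52
Medicare tax: $1,476.51 × 0.01 = $14.77
Fitness reimbursement repayment: $58.83
Dental insurance premium: $62.79
Total deductions = $66.34 + $114.72 + $51.82 + $54.80 + $7.38 + $77.52 + $14.77 + $58.83 + $62.79 = $508.97
Net pay = $1,476.51 − $508.97 = $967.54

$967.54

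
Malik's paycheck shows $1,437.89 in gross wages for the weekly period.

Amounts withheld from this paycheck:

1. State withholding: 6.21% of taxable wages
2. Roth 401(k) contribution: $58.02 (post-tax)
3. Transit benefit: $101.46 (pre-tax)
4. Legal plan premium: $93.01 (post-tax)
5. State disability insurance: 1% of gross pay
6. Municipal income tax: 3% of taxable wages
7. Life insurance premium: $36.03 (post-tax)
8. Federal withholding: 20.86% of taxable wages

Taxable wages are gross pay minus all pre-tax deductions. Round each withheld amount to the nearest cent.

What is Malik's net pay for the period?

Transit benefit: $101.46
Taxable wages = $1,437.89 − $101.46 = $1,336.43
State withholding: $1,336.43 × 0.0621 = $82.99
Federal withholding: $1,336.43 × 0.2086 = $278.78
Municipal income tax: $1,336.43 × 0.03 = $40.09
State disability insurance: $1,437.89 × 0.01 = $14.38
Life insurance premium: $36.03
Legal plan premium: $93.01
Roth 401(k) contribution: $58.02
Total deductions = $101.46 + $82.99 + $278.78 + $40.09 + $14.38 + $36.03 + $93.01 + $58.02 = $704.76
Net pay = $1,437.89 − $704.76 = $733.13

$733.13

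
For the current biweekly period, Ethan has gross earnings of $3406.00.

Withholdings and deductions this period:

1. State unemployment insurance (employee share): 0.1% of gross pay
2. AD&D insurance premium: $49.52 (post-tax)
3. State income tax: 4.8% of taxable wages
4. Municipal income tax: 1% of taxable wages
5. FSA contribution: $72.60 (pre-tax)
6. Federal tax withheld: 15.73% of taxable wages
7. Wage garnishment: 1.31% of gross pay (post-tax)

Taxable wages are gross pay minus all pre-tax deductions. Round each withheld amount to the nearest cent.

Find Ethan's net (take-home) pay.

FSA contribution: $72.60
Taxable wages = $3406.00 − $72.60 = $3333.40
Municipal income tax: $3333.40 × 0.01 = $33.33
State income tax: $3333.40 × 0.048 = $160.00
Federal tax withheld: $3333.40 × 0.1573 = $524.34
State unemployment insurance (employee share): $3406.00 × 0.001 = $3.41
Wage garnishment: $3406.00 × 0.0131 = $44.62
AD&D insurance premium: $49.52
Total deductions = $72.60 + $33.33 + $160.00 + $524.34 + $3.41 + $44.62 + $49.52 = $887.82
Net pay = $3406.00 − $887.82 = $2518.18

$2518.18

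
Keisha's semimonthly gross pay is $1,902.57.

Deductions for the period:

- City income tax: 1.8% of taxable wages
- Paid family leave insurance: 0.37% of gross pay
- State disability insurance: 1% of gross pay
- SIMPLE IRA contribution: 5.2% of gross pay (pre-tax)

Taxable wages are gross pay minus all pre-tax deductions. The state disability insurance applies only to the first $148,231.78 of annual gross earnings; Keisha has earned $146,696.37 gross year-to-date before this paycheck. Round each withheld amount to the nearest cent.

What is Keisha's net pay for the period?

$1,748.78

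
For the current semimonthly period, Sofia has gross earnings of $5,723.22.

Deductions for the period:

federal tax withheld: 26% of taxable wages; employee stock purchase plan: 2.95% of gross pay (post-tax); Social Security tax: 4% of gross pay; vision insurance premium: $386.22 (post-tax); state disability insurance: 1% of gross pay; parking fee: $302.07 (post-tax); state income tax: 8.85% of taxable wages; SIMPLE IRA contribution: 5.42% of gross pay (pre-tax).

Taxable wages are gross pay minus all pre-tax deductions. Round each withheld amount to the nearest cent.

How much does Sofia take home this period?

SIMPLE IRA contribution: $5,723.22 × 0.0542 = $310.20
Taxable wages = $5,723.22 − $310.20 = $5,413.02
State income tax: $5,413.02 × 0.0885 = $479.05
Federal tax withheld: $5,413.02 × 0.26 = $1,407.39
Social Security tax: $5,723.22 × 0.04 = $228.93
State disability insurance: $5,723.22 × 0.01 = $57.23
Parking fee: $302.07
Employee stock purchase plan: $5,723.22 × 0.0295 = $168.83
Vision insurance premium: $386.22
Total deductions = $310.20 + $479.05 + $1,407.39 + $228.93 + $57.23 + $302.07 + $168.83 + $386.22 = $3,339.92
Net pay = $5,723.22 − $3,339.92 = $2,383.30

$2,383.30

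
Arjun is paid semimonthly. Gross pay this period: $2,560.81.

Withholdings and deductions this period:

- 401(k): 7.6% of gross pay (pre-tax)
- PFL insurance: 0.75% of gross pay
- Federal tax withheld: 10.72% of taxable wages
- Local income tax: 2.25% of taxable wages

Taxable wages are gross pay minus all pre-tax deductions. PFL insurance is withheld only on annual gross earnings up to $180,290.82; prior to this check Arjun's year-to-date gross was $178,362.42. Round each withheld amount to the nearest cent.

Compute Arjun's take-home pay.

401(k): $2,560.81 × 0.076 = $194.62
Taxable wages = $2,560.81 − $194.62 = $2,366.19
Federal tax withheld: $2,366.19 × 0.1072 = $253.66
Local income tax: $2,366.19 × 0.0225 = $53.24
PFL insurance: only $180,290.82 − $178,362.42 = $1,928.40 of this check is subject → $1,928.40 × 0.0075 = $14.46
Total deductions = $194.62 + $253.66 + $53.24 + $14.46 = $515.98
Net pay = $2,560.81 − $515.98 = $2,044.83

$2,044.83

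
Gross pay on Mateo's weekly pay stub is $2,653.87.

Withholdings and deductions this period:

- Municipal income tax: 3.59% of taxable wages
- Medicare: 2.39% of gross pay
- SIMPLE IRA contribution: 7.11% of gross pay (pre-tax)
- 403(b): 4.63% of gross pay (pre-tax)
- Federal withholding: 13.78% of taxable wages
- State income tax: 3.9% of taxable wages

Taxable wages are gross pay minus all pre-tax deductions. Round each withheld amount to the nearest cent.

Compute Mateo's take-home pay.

403(b): $2,653.87 × 0.0463 = $122.87
SIMPLE IRA contribution: $2,653.87 × 0.0711 = $188.69
Pre-tax total = $122.87 + $188.69 = $311.56
Taxable wages = $2,653.87 − $311.56 = $2,342.31
Federal withholding: $2,342.31 × 0.1378 = $322.77
Municipal income tax: $2,342.31 × 0.0359 = $84.09
State income tax: $2,342.31 × 0.039 = $91.35
Medicare: $2,653.87 × 0.0239 = $63.43
Total deductions = $122.87 + $188.69 + $322.77 + $84.09 + $91.35 + $63.43 = $873.20
Net pay = $2,653.87 − $873.20 = $1,780.67

$1,780.67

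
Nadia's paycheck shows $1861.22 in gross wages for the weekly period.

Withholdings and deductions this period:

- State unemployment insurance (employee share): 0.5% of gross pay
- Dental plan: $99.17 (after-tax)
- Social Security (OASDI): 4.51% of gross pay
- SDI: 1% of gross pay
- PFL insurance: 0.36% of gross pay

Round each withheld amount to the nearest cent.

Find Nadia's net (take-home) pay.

PFL insurance: $1861.22 × 0.0036 = $6.70
Social Security (OASDI): $1861.22 × 0.0451 = $83.94
State unemployment insurance (employee share): $1861.22 × 0.005 = $9.31
SDI: $1861.22 × 0.01 = $18.61
Dental plan: $99.17
Total deductions = $6.70 + $83.94 + $9.31 + $18.61 + $99.17 = $217.73
Net pay = $1861.22 − $217.73 = $1643.49

$1643.49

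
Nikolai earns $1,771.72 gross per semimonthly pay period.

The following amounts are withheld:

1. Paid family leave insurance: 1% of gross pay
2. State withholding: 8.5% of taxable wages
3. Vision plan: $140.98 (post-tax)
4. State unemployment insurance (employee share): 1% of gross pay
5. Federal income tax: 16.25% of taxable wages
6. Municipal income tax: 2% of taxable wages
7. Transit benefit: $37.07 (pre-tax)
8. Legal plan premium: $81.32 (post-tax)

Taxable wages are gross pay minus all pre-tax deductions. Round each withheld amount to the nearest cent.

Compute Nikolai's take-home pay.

$1,012.89

Transit benefit: $37.07
Taxable wages = $1,771.72 − $37.07 = $1,734.65
Federal income tax: $1,734.65 × 0.1625 = $281.88
State withholding: $1,734.65 × 0.085 = $147.45
Municipal income tax: $1,734.65 × 0.02 = $34.69
State unemployment insurance (employee share): $1,771.72 × 0.01 = $17.72
Paid family leave insurance: $1,771.72 × 0.01 = $17.72
Legal plan premium: $81.32
Vision plan: $140.98
Total deductions = $37.07 + $281.88 + $147.45 + $34.69 + $17.72 + $17.72 + $81.32 + $140.98 = $758.83
Net pay = $1,771.72 − $758.83 = $1,012.89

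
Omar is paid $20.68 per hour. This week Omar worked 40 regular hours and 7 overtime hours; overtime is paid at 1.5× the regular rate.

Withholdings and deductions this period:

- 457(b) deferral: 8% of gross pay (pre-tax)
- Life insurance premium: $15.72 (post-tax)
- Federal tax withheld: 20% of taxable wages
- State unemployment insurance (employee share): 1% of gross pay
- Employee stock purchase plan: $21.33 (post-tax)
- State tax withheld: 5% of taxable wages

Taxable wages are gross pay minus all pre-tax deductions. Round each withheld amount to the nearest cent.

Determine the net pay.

Regular pay: 40 × $20.68 = $827.20
Overtime pay: 7 × $20.68 × 1.5 = $217.14
Gross pay = $827.20 + $217.14 = $1,044.34
457(b) deferral: $1,044.34 × 0.08 = $83.55
Taxable wages = $1,044.34 − $83.55 = $960.79
State tax withheld: $960.79 × 0.05 = $48.04
Federal tax withheld: $960.79 × 0.2 = $192.16
State unemployment insurance (employee share): $1,044.34 × 0.01 = $10.44
Life insurance premium: $15.72
Employee stock purchase plan: $21.33
Total deductions = $83.55 + $48.04 + $192.16 + $10.44 + $15.72 + $21.33 = $371.24
Net pay = $1,044.34 − $371.24 = $673.10

$673.10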